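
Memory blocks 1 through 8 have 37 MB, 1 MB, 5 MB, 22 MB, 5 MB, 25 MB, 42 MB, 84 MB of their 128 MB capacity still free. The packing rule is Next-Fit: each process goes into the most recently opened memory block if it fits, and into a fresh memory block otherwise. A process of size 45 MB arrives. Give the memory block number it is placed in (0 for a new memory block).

Next-Fit only looks at memory block 8, which has 84 MB free.
45 MB fits there.

8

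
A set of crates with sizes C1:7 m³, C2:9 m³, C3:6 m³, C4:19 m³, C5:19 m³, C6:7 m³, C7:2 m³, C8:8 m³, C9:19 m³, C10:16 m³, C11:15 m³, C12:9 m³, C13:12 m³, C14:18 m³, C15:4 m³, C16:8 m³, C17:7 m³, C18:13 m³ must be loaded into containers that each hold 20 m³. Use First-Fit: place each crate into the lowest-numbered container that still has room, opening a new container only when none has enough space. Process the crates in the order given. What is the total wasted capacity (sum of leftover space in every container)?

C1 (7 m³) → container 1 (remaining 13 m³)
C2 (9 m³) → container 1 (remaining 4 m³)
C3 (6 m³) → container 2 (remaining 14 m³)
C4 (19 m³) → container 3 (remaining 1 m³)
C5 (19 m³) → container 4 (remaining 1 m³)
C6 (7 m³) → container 2 (remaining 7 m³)
C7 (2 m³) → container 1 (remaining 2 m³)
C8 (8 m³) → container 5 (remaining 12 m³)
C9 (19 m³) → container 6 (remaining 1 m³)
C10 (16 m³) → container 7 (remaining 4 m³)
C11 (15 m³) → container 8 (remaining 5 m³)
C12 (9 m³) → container 5 (remaining 3 m³)
C13 (12 m³) → container 9 (remaining 8 m³)
C14 (18 m³) → container 10 (remaining 2 m³)
C15 (4 m³) → container 2 (remaining 3 m³)
C16 (8 m³) → container 9 (remaining 0 m³)
C17 (7 m³) → container 11 (remaining 13 m³)
C18 (13 m³) → container 11 (remaining 0 m³)
11 containers × 20 m³ = 220 m³; used 198 m³; unused 22 m³.

22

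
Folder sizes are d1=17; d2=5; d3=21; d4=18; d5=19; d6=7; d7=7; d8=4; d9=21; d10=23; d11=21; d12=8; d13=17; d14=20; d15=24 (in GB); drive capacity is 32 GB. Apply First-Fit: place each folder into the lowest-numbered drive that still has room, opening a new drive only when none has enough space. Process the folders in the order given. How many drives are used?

Put d1 (17 GB) in drive 1; 15 GB remain.
Put d2 (5 GB) in drive 1; 10 GB remain.
Put d3 (21 GB) in drive 2; 11 GB remain.
Put d4 (18 GB) in drive 3; 14 GB remain.
Put d5 (19 GB) in drive 4; 13 GB remain.
Put d6 (7 GB) in drive 1; 3 GB remain.
Put d7 (7 GB) in drive 2; 4 GB remain.
Put d8 (4 GB) in drive 2; 0 GB remain.
Put d9 (21 GB) in drive 5; 11 GB remain.
Put d10 (23 GB) in drive 6; 9 GB remain.
Put d11 (21 GB) in drive 7; 11 GB remain.
Put d12 (8 GB) in drive 3; 6 GB remain.
Put d13 (17 GB) in drive 8; 15 GB remain.
Put d14 (20 GB) in drive 9; 12 GB remain.
Put d15 (24 GB) in drive 10; 8 GB remain.
Final drives: [17,5,7] [21,7,4] [18,8] [19] [21] [23] [21] [17] [20] [24].

10 drives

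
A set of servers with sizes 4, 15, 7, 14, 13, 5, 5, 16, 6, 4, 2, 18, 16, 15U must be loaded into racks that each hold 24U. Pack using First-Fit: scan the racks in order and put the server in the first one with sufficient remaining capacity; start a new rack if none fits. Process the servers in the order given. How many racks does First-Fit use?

4U → rack 1 (remaining 20U)
15U → rack 1 (remaining 5U)
7U → rack 2 (remaining 17U)
14U → rack 2 (remaining 3U)
13U → rack 3 (remaining 11U)
5U → rack 1 (remaining 0U)
5U → rack 3 (remaining 6U)
16U → rack 4 (remaining 8U)
6U → rack 3 (remaining 0U)
4U → rack 4 (remaining 4U)
2U → rack 2 (remaining 1U)
18U → rack 5 (remaining 6U)
16U → rack 6 (remaining 8U)
15U → rack 7 (remaining 9U)

7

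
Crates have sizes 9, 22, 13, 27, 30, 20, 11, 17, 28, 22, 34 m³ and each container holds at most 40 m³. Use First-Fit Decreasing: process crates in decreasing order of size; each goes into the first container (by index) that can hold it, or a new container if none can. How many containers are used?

Sorted descending: 34, 30, 28, 27, 22, 22, 20, 17, 13, 11, 9.
Put 34 m³ in container 1; 6 m³ remain.
Put 30 m³ in container 2; 10 m³ remain.
Put 28 m³ in container 3; 12 m³ remain.
Put 27 m³ in container 4; 13 m³ remain.
Put 22 m³ in container 5; 18 m³ remain.
Put 22 m³ in container 6; 18 m³ remain.
Put 20 m³ in container 7; 20 m³ remain.
Put 17 m³ in container 5; 1 m³ remain.
Put 13 m³ in container 4; 0 m³ remain.
Put 11 m³ in container 3; 1 m³ remain.
Put 9 m³ in container 2; 1 m³ remain.
Final containers: [34] [30,9] [28,11] [27,13] [22,17] [22] [20].

7 containers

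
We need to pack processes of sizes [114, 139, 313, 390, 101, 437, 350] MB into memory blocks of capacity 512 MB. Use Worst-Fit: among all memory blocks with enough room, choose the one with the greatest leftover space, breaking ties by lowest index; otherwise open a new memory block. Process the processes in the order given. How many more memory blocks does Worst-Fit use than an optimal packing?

Worst-Fit: [114,139,101] [313] [390] [437] [350] → 5 memory blocks.
Total size 1844 MB; any packing needs at least ⌈1844/512⌉ = 4 memory blocks.
An optimal packing achieves that bound: [437] [390,114] [350,139] [313,101] → 4 memory blocks.
Excess: 5 − 4 = 1.

1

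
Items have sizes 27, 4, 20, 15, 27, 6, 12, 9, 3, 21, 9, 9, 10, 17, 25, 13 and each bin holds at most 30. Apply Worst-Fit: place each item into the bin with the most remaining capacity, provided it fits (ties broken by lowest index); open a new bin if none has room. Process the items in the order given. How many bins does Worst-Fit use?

Put 27 in bin 1; 3 remain.
Put 4 in bin 2; 26 remain.
Put 20 in bin 2; 6 remain.
Put 15 in bin 3; 15 remain.
Put 27 in bin 4; 3 remain.
Put 6 in bin 3; 9 remain.
Put 12 in bin 5; 18 remain.
Put 9 in bin 5; 9 remain.
Put 3 in bin 3; 6 remain.
Put 21 in bin 6; 9 remain.
Put 9 in bin 5; 0 remain.
Put 9 in bin 6; 0 remain.
Put 10 in bin 7; 20 remain.
Put 17 in bin 7; 3 remain.
Put 25 in bin 8; 5 remain.
Put 13 in bin 9; 17 remain.

9 bins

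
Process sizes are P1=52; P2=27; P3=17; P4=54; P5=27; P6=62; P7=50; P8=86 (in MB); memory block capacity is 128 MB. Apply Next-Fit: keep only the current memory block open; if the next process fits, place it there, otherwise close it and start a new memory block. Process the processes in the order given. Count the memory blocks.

memory block 1: place P1 (52 MB), 76 MB left
memory block 1: place P2 (27 MB), 49 MB left
memory block 1: place P3 (17 MB), 32 MB left
memory block 2: place P4 (54 MB), 74 MB left
memory block 2: place P5 (27 MB), 47 MB left
memory block 3: place P6 (62 MB), 66 MB left
memory block 3: place P7 (50 MB), 16 MB left
memory block 4: place P8 (86 MB), 42 MB left
Final memory blocks: [52,27,17] [54,27] [62,50] [86].

4 memory blocks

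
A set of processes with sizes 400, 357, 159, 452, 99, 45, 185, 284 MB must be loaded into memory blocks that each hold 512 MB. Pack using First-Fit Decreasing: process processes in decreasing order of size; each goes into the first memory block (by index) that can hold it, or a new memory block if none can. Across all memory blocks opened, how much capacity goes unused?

579

Sorted descending: 452, 400, 357, 284, 185, 159, 99, 45.
452 MB → memory block 1 (remaining 60 MB)
400 MB → memory block 2 (remaining 112 MB)
357 MB → memory block 3 (remaining 155 MB)
284 MB → memory block 4 (remaining 228 MB)
185 MB → memory block 4 (remaining 43 MB)
159 MB → memory block 5 (remaining 353 MB)
99 MB → memory block 2 (remaining 13 MB)
45 MB → memory block 1 (remaining 15 MB)
5 memory blocks × 512 MB = 2560 MB; used 1981 MB; unused 579 MB.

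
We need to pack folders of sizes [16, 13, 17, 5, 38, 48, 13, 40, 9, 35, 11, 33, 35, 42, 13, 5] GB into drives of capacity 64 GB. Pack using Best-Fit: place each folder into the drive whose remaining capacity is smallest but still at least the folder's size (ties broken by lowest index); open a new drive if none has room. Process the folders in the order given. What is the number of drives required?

drive 1: place 16 GB, 48 GB left
drive 1: place 13 GB, 35 GB left
drive 1: place 17 GB, 18 GB left
drive 1: place 5 GB, 13 GB left
drive 2: place 38 GB, 26 GB left
drive 3: place 48 GB, 16 GB left
drive 1: place 13 GB, 0 GB left
drive 4: place 40 GB, 24 GB left
drive 3: place 9 GB, 7 GB left
drive 5: place 35 GB, 29 GB left
drive 4: place 11 GB, 13 GB left
drive 6: place 33 GB, 31 GB left
drive 7: place 35 GB, 29 GB left
drive 8: place 42 GB, 22 GB left
drive 4: place 13 GB, 0 GB left
drive 3: place 5 GB, 2 GB left

8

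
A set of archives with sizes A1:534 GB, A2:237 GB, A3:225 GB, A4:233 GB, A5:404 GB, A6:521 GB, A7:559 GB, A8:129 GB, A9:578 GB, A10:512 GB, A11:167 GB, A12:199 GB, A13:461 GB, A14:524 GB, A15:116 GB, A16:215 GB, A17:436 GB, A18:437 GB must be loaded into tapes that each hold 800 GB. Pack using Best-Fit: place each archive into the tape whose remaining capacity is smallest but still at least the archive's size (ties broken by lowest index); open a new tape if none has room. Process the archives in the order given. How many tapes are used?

11

A1 (534 GB) → tape 1 (remaining 266 GB)
A2 (237 GB) → tape 1 (remaining 29 GB)
A3 (225 GB) → tape 2 (remaining 575 GB)
A4 (233 GB) → tape 2 (remaining 342 GB)
A5 (404 GB) → tape 3 (remaining 396 GB)
A6 (521 GB) → tape 4 (remaining 279 GB)
A7 (559 GB) → tape 5 (remaining 241 GB)
A8 (129 GB) → tape 5 (remaining 112 GB)
A9 (578 GB) → tape 6 (remaining 222 GB)
A10 (512 GB) → tape 7 (remaining 288 GB)
A11 (167 GB) → tape 6 (remaining 55 GB)
A12 (199 GB) → tape 4 (remaining 80 GB)
A13 (461 GB) → tape 8 (remaining 339 GB)
A14 (524 GB) → tape 9 (remaining 276 GB)
A15 (116 GB) → tape 9 (remaining 160 GB)
A16 (215 GB) → tape 7 (remaining 73 GB)
A17 (436 GB) → tape 10 (remaining 364 GB)
A18 (437 GB) → tape 11 (remaining 363 GB)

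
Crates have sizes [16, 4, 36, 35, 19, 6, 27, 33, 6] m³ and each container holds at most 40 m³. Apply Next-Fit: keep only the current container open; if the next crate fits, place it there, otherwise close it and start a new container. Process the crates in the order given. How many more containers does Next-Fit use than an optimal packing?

Next-Fit: [16,4] [36] [35] [19,6] [27] [33,6] → 6 containers.
Total size 182 m³; any packing needs at least ⌈182/40⌉ = 5 containers.
An optimal packing achieves that bound: [36,4] [35] [33,6] [27,6] [19,16] → 5 containers.
Excess: 6 − 5 = 1.

1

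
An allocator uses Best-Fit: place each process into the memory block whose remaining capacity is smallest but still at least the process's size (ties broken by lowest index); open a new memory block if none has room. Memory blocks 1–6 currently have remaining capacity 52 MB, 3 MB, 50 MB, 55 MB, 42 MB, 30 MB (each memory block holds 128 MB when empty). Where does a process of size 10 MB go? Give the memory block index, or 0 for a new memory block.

Memory blocks with room: memory block 1 (52 MB), memory block 3 (50 MB), memory block 4 (55 MB), memory block 5 (42 MB), memory block 6 (30 MB).
Tightest fit is memory block 6 with 30 MB free.

6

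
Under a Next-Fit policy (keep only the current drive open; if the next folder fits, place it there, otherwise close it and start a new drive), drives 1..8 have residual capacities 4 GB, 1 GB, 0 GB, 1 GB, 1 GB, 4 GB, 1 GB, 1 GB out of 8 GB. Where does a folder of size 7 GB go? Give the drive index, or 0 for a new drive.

0

Next-Fit only looks at drive 8, which has 1 GB free.
7 GB does not fit, so a new drive is opened.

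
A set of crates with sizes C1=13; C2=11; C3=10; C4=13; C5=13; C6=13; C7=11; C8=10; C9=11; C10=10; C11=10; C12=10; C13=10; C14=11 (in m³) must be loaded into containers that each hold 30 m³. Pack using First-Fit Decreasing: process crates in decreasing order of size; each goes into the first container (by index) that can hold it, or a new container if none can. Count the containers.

6

Sorted descending: 13, 13, 13, 13, 11, 11, 11, 11, 10, 10, 10, 10, 10, 10.
Put 13 m³ in container 1; 17 m³ remain.
Put 13 m³ in container 1; 4 m³ remain.
Put 13 m³ in container 2; 17 m³ remain.
Put 13 m³ in container 2; 4 m³ remain.
Put 11 m³ in container 3; 19 m³ remain.
Put 11 m³ in container 3; 8 m³ remain.
Put 11 m³ in container 4; 19 m³ remain.
Put 11 m³ in container 4; 8 m³ remain.
Put 10 m³ in container 5; 20 m³ remain.
Put 10 m³ in container 5; 10 m³ remain.
Put 10 m³ in container 5; 0 m³ remain.
Put 10 m³ in container 6; 20 m³ remain.
Put 10 m³ in container 6; 10 m³ remain.
Put 10 m³ in container 6; 0 m³ remain.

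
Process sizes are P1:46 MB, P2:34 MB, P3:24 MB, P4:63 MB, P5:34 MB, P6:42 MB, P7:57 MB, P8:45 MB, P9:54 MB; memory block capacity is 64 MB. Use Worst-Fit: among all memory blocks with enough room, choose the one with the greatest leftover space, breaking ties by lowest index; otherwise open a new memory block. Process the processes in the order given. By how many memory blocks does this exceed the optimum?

Worst-Fit: [46] [34,24] [63] [34] [42] [57] [45] [54] → 8 memory blocks.
8 processes exceed 32 MB (half the capacity), and no two of those can share a memory block, so at least 8 memory blocks are needed.
So 8 is already optimal.

0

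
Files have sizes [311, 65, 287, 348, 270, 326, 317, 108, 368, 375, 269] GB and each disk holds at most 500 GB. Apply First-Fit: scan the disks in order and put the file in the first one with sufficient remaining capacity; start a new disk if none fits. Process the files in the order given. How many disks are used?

9

disk 1: place 311 GB, 189 GB left
disk 1: place 65 GB, 124 GB left
disk 2: place 287 GB, 213 GB left
disk 3: place 348 GB, 152 GB left
disk 4: place 270 GB, 230 GB left
disk 5: place 326 GB, 174 GB left
disk 6: place 317 GB, 183 GB left
disk 1: place 108 GB, 16 GB left
disk 7: place 368 GB, 132 GB left
disk 8: place 375 GB, 125 GB left
disk 9: place 269 GB, 231 GB left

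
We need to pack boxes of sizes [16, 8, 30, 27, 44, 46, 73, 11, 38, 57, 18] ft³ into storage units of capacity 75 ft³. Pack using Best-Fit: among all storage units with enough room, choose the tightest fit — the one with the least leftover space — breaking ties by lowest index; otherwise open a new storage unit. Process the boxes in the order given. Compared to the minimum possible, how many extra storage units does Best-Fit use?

1

Best-Fit: [16,8,30,11] [27,44] [46] [73] [38] [57,18] → 6 storage units.
Total size 368 ft³; any packing needs at least ⌈368/75⌉ = 5 storage units.
An optimal packing achieves that bound: [73] [57,18] [46,27] [44,30] [38,16,11,8] → 5 storage units.
Excess: 6 − 5 = 1.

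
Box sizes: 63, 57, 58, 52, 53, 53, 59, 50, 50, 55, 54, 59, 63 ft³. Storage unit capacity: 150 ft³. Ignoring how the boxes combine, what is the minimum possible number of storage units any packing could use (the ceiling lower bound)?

Total size = 63 + 57 + 58 + 52 + 53 + 53 + 59 + 50 + 50 + 55 + 54 + 59 + 63 = 726 ft³.
⌈726 / 150⌉ = 5.

5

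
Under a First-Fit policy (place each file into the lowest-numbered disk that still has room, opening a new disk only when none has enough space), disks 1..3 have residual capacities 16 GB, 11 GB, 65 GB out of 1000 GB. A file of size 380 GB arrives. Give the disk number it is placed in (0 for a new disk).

No disk has ≥ 380 GB free, so a new disk is opened.

0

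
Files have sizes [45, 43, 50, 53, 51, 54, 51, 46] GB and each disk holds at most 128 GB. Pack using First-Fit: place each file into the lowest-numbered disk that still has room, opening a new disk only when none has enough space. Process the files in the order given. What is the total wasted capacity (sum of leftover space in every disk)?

disk 1: place 45 GB, 83 GB left
disk 1: place 43 GB, 40 GB left
disk 2: place 50 GB, 78 GB left
disk 2: place 53 GB, 25 GB left
disk 3: place 51 GB, 77 GB left
disk 3: place 54 GB, 23 GB left
disk 4: place 51 GB, 77 GB left
disk 4: place 46 GB, 31 GB left
4 disks × 128 GB = 512 GB; used 393 GB; unused 119 GB.

119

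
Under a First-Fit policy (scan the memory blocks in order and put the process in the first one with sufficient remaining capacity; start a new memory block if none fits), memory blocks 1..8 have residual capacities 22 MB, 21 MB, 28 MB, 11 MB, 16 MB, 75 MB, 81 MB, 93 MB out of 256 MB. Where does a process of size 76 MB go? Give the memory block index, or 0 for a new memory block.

Memory blocks with room: memory block 7 (81 MB), memory block 8 (93 MB).
The first with room is memory block 7.

7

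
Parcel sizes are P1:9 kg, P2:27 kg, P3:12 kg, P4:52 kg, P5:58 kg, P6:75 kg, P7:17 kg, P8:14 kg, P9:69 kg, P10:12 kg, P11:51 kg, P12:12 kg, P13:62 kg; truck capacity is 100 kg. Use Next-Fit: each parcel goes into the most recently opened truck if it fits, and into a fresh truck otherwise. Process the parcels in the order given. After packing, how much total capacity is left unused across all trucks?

truck 1: place P1 (9 kg), 91 kg left
truck 1: place P2 (27 kg), 64 kg left
truck 1: place P3 (12 kg), 52 kg left
truck 1: place P4 (52 kg), 0 kg left
truck 2: place P5 (58 kg), 42 kg left
truck 3: place P6 (75 kg), 25 kg left
truck 3: place P7 (17 kg), 8 kg left
truck 4: place P8 (14 kg), 86 kg left
truck 4: place P9 (69 kg), 17 kg left
truck 4: place P10 (12 kg), 5 kg left
truck 5: place P11 (51 kg), 49 kg left
truck 5: place P12 (12 kg), 37 kg left
truck 6: place P13 (62 kg), 38 kg left
6 trucks × 100 kg = 600 kg; used 470 kg; unused 130 kg.

130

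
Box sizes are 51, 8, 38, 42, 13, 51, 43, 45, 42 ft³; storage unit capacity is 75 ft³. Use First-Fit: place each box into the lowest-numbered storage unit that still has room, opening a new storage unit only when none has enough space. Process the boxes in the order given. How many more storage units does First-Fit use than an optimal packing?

0

First-Fit: [51,8,13] [38] [42] [51] [43] [45] [42] → 7 storage units.
7 boxes exceed 37.5 ft³ (half the capacity), and no two of those can share a storage unit, so at least 7 storage units are needed.
So 7 is already optimal.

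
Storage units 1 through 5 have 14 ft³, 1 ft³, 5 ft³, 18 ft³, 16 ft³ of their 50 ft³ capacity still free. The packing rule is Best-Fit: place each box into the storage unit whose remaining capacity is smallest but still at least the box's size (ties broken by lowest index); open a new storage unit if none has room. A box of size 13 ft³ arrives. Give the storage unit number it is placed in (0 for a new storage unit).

1

Storage units with room: storage unit 1 (14 ft³), storage unit 4 (18 ft³), storage unit 5 (16 ft³).
Tightest fit is storage unit 1 with 14 ft³ free.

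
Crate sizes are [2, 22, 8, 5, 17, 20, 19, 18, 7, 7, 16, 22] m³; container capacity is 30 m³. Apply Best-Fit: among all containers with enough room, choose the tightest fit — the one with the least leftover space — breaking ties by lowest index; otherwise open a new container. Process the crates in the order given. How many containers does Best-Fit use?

7

Put 2 m³ in container 1; 28 m³ remain.
Put 22 m³ in container 1; 6 m³ remain.
Put 8 m³ in container 2; 22 m³ remain.
Put 5 m³ in container 1; 1 m³ remain.
Put 17 m³ in container 2; 5 m³ remain.
Put 20 m³ in container 3; 10 m³ remain.
Put 19 m³ in container 4; 11 m³ remain.
Put 18 m³ in container 5; 12 m³ remain.
Put 7 m³ in container 3; 3 m³ remain.
Put 7 m³ in container 4; 4 m³ remain.
Put 16 m³ in container 6; 14 m³ remain.
Put 22 m³ in container 7; 8 m³ remain.
Final containers: [2,22,5] [8,17] [20,7] [19,7] [18] [16] [22].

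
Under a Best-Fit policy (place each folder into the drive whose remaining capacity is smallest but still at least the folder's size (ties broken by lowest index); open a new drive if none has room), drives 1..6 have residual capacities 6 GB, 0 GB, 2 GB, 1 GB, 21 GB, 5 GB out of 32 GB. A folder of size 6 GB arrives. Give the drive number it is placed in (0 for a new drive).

Drives with room: drive 1 (6 GB), drive 5 (21 GB).
Tightest fit is drive 1 with 6 GB free.

1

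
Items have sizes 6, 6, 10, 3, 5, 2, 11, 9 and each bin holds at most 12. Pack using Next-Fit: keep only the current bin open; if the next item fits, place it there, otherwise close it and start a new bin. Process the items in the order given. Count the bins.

bin 1: place 6, 6 left
bin 1: place 6, 0 left
bin 2: place 10, 2 left
bin 3: place 3, 9 left
bin 3: place 5, 4 left
bin 3: place 2, 2 left
bin 4: place 11, 1 left
bin 5: place 9, 3 left
Final bins: [6,6] [10] [3,5,2] [11] [9].

5 bins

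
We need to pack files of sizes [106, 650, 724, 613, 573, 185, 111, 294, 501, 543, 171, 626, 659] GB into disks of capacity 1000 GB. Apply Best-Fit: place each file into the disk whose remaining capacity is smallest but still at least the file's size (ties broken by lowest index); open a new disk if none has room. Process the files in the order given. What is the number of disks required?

8 disks

disk 1: place 106 GB, 894 GB left
disk 1: place 650 GB, 244 GB left
disk 2: place 724 GB, 276 GB left
disk 3: place 613 GB, 387 GB left
disk 4: place 573 GB, 427 GB left
disk 1: place 185 GB, 59 GB left
disk 2: place 111 GB, 165 GB left
disk 3: place 294 GB, 93 GB left
disk 5: place 501 GB, 499 GB left
disk 6: place 543 GB, 457 GB left
disk 4: place 171 GB, 256 GB left
disk 7: place 626 GB, 374 GB left
disk 8: place 659 GB, 341 GB left
Final disks: [106,650,185] [724,111] [613,294] [573,171] [501] [543] [626] [659].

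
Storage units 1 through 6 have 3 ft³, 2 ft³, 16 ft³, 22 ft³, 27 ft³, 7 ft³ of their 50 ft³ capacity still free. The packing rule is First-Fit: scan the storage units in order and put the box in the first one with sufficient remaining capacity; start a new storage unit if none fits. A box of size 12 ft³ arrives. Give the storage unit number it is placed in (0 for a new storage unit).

3

Storage units with room: storage unit 3 (16 ft³), storage unit 4 (22 ft³), storage unit 5 (27 ft³).
The first with room is storage unit 3.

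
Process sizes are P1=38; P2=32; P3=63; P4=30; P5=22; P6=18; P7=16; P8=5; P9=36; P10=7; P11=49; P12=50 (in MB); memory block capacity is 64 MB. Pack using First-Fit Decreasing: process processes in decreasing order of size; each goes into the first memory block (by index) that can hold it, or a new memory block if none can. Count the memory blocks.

Sorted descending: 63, 50, 49, 38, 36, 32, 30, 22, 18, 16, 7, 5.
memory block 1: place 63 MB, 1 MB left
memory block 2: place 50 MB, 14 MB left
memory block 3: place 49 MB, 15 MB left
memory block 4: place 38 MB, 26 MB left
memory block 5: place 36 MB, 28 MB left
memory block 6: place 32 MB, 32 MB left
memory block 6: place 30 MB, 2 MB left
memory block 4: place 22 MB, 4 MB left
memory block 5: place 18 MB, 10 MB left
memory block 7: place 16 MB, 48 MB left
memory block 2: place 7 MB, 7 MB left
memory block 2: place 5 MB, 2 MB left
Final memory blocks: [63] [50,7,5] [49] [38,22] [36,18] [32,30] [16].

7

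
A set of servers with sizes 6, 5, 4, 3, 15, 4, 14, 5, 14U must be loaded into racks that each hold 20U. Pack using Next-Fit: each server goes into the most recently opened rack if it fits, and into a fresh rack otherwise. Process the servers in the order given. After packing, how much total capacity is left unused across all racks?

10

6U → rack 1 (remaining 14U)
5U → rack 1 (remaining 9U)
4U → rack 1 (remaining 5U)
3U → rack 1 (remaining 2U)
15U → rack 2 (remaining 5U)
4U → rack 2 (remaining 1U)
14U → rack 3 (remaining 6U)
5U → rack 3 (remaining 1U)
14U → rack 4 (remaining 6U)
4 racks × 20U = 80U; used 70U; unused 10U.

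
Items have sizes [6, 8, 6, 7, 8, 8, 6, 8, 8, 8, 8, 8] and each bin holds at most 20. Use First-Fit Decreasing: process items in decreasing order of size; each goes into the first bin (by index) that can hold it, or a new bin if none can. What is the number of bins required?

6 bins

Sorted descending: 8, 8, 8, 8, 8, 8, 8, 8, 7, 6, 6, 6.
Put 8 in bin 1; 12 remain.
Put 8 in bin 1; 4 remain.
Put 8 in bin 2; 12 remain.
Put 8 in bin 2; 4 remain.
Put 8 in bin 3; 12 remain.
Put 8 in bin 3; 4 remain.
Put 8 in bin 4; 12 remain.
Put 8 in bin 4; 4 remain.
Put 7 in bin 5; 13 remain.
Put 6 in bin 5; 7 remain.
Put 6 in bin 5; 1 remain.
Put 6 in bin 6; 14 remain.
Final bins: [8,8] [8,8] [8,8] [8,8] [7,6,6] [6].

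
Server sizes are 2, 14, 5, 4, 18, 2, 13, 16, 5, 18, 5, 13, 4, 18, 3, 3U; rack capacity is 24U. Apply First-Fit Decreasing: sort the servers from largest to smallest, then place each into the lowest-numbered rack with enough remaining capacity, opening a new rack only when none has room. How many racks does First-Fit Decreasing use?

Sorted descending: 18, 18, 18, 16, 14, 13, 13, 5, 5, 5, 4, 4, 3, 3, 2, 2.
Put 18U in rack 1; 6U remain.
Put 18U in rack 2; 6U remain.
Put 18U in rack 3; 6U remain.
Put 16U in rack 4; 8U remain.
Put 14U in rack 5; 10U remain.
Put 13U in rack 6; 11U remain.
Put 13U in rack 7; 11U remain.
Put 5U in rack 1; 1U remain.
Put 5U in rack 2; 1U remain.
Put 5U in rack 3; 1U remain.
Put 4U in rack 4; 4U remain.
Put 4U in rack 4; 0U remain.
Put 3U in rack 5; 7U remain.
Put 3U in rack 5; 4U remain.
Put 2U in rack 5; 2U remain.
Put 2U in rack 5; 0U remain.
Final racks: [18,5] [18,5] [18,5] [16,4,4] [14,3,3,2,2] [13] [13].

7 racks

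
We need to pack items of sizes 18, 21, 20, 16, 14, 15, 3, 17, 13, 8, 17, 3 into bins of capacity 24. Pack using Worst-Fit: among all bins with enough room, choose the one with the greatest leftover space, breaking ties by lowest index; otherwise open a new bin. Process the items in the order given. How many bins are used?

9 bins

Put 18 in bin 1; 6 remain.
Put 21 in bin 2; 3 remain.
Put 20 in bin 3; 4 remain.
Put 16 in bin 4; 8 remain.
Put 14 in bin 5; 10 remain.
Put 15 in bin 6; 9 remain.
Put 3 in bin 5; 7 remain.
Put 17 in bin 7; 7 remain.
Put 13 in bin 8; 11 remain.
Put 8 in bin 8; 3 remain.
Put 17 in bin 9; 7 remain.
Put 3 in bin 6; 6 remain.
Final bins: [18] [21] [20] [16] [14,3] [15,3] [17] [13,8] [17].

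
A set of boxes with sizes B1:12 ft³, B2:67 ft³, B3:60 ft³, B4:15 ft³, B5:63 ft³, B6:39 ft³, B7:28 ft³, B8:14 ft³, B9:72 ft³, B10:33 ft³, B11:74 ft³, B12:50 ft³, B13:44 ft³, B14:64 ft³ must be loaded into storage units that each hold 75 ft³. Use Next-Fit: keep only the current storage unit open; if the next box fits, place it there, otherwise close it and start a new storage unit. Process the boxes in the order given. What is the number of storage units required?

Put B1 (12 ft³) in storage unit 1; 63 ft³ remain.
Put B2 (67 ft³) in storage unit 2; 8 ft³ remain.
Put B3 (60 ft³) in storage unit 3; 15 ft³ remain.
Put B4 (15 ft³) in storage unit 3; 0 ft³ remain.
Put B5 (63 ft³) in storage unit 4; 12 ft³ remain.
Put B6 (39 ft³) in storage unit 5; 36 ft³ remain.
Put B7 (28 ft³) in storage unit 5; 8 ft³ remain.
Put B8 (14 ft³) in storage unit 6; 61 ft³ remain.
Put B9 (72 ft³) in storage unit 7; 3 ft³ remain.
Put B10 (33 ft³) in storage unit 8; 42 ft³ remain.
Put B11 (74 ft³) in storage unit 9; 1 ft³ remain.
Put B12 (50 ft³) in storage unit 10; 25 ft³ remain.
Put B13 (44 ft³) in storage unit 11; 31 ft³ remain.
Put B14 (64 ft³) in storage unit 12; 11 ft³ remain.

12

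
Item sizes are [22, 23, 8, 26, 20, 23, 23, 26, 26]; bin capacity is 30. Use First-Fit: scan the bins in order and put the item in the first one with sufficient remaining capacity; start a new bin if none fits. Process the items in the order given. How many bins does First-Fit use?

8

Put 22 in bin 1; 8 remain.
Put 23 in bin 2; 7 remain.
Put 8 in bin 1; 0 remain.
Put 26 in bin 3; 4 remain.
Put 20 in bin 4; 10 remain.
Put 23 in bin 5; 7 remain.
Put 23 in bin 6; 7 remain.
Put 26 in bin 7; 4 remain.
Put 26 in bin 8; 4 remain.
Final bins: [22,8] [23] [26] [20] [23] [23] [26] [26].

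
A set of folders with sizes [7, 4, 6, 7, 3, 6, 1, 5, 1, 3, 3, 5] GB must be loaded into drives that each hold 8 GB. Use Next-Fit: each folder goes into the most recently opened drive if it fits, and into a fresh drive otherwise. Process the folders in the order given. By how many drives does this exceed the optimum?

2

Next-Fit: [7] [4] [6] [7] [3] [6,1] [5,1] [3,3] [5] → 9 drives.
Total size 51 GB; any packing needs at least ⌈51/8⌉ = 7 drives.
An optimal packing achieves that bound: [7,1] [7,1] [6] [6] [5,3] [5,3] [4,3] → 7 drives.
Excess: 9 − 7 = 2.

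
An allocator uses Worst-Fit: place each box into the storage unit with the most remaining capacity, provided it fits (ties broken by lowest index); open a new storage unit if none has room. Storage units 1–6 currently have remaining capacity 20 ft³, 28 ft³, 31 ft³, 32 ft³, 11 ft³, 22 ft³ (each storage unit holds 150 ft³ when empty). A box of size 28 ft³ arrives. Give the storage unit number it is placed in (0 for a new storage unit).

Storage units with room: storage unit 2 (28 ft³), storage unit 3 (31 ft³), storage unit 4 (32 ft³).
Most room is storage unit 4 with 32 ft³ free.

4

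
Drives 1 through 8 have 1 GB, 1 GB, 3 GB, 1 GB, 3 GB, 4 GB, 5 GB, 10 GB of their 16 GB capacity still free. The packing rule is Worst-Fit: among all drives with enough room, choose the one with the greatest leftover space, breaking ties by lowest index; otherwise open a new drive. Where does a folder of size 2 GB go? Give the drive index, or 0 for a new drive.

Drives with room: drive 3 (3 GB), drive 5 (3 GB), drive 6 (4 GB), drive 7 (5 GB), drive 8 (10 GB).
Most room is drive 8 with 10 GB free.

8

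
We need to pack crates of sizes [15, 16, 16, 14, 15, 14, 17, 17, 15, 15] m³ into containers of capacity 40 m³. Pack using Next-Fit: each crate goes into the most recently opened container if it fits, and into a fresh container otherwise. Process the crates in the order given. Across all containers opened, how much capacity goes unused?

15 m³ → container 1 (remaining 25 m³)
16 m³ → container 1 (remaining 9 m³)
16 m³ → container 2 (remaining 24 m³)
14 m³ → container 2 (remaining 10 m³)
15 m³ → container 3 (remaining 25 m³)
14 m³ → container 3 (remaining 11 m³)
17 m³ → container 4 (remaining 23 m³)
17 m³ → container 4 (remaining 6 m³)
15 m³ → container 5 (remaining 25 m³)
15 m³ → container 5 (remaining 10 m³)
5 containers × 40 m³ = 200 m³; used 154 m³; unused 46 m³.

46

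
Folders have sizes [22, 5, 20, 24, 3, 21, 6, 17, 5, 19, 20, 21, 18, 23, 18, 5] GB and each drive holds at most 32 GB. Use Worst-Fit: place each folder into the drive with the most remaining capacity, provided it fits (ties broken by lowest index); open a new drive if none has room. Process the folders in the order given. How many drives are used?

22 GB → drive 1 (remaining 10 GB)
5 GB → drive 1 (remaining 5 GB)
20 GB → drive 2 (remaining 12 GB)
24 GB → drive 3 (remaining 8 GB)
3 GB → drive 2 (remaining 9 GB)
21 GB → drive 4 (remaining 11 GB)
6 GB → drive 4 (remaining 5 GB)
17 GB → drive 5 (remaining 15 GB)
5 GB → drive 5 (remaining 10 GB)
19 GB → drive 6 (remaining 13 GB)
20 GB → drive 7 (remaining 12 GB)
21 GB → drive 8 (remaining 11 GB)
18 GB → drive 9 (remaining 14 GB)
23 GB → drive 10 (remaining 9 GB)
18 GB → drive 11 (remaining 14 GB)
5 GB → drive 9 (remaining 9 GB)
Final drives: [22,5] [20,3] [24] [21,6] [17,5] [19] [20] [21] [18,5] [23] [18].

11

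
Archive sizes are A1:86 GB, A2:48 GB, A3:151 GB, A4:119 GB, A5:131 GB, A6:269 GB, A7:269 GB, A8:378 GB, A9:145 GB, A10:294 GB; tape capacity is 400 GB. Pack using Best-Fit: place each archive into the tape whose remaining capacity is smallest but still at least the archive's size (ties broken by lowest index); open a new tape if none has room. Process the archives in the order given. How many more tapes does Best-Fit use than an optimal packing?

Best-Fit: [86,48,151] [119,131,145] [269] [269] [378] [294] → 6 tapes.
Total size 1890 GB; any packing needs at least ⌈1890/400⌉ = 5 tapes.
An optimal packing achieves that bound: [378] [294,86] [269,131] [269,119] [151,145,48] → 5 tapes.
Excess: 6 − 5 = 1.

1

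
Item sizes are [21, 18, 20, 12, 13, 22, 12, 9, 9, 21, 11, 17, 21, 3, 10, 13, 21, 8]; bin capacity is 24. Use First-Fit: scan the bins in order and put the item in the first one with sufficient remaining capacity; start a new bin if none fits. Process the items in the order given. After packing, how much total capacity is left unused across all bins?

bin 1: place 21, 3 left
bin 2: place 18, 6 left
bin 3: place 20, 4 left
bin 4: place 12, 12 left
bin 5: place 13, 11 left
bin 6: place 22, 2 left
bin 4: place 12, 0 left
bin 5: place 9, 2 left
bin 7: place 9, 15 left
bin 8: place 21, 3 left
bin 7: place 11, 4 left
bin 9: place 17, 7 left
bin 10: place 21, 3 left
bin 1: place 3, 0 left
bin 11: place 10, 14 left
bin 11: place 13, 1 left
bin 12: place 21, 3 left
bin 13: place 8, 16 left
13 bins × 24 = 312; used 261; unused 51.

51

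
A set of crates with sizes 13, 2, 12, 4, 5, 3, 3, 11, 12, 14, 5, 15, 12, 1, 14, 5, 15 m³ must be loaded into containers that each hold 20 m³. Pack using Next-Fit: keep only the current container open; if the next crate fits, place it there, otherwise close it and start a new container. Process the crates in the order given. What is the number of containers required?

10

container 1: place 13 m³, 7 m³ left
container 1: place 2 m³, 5 m³ left
container 2: place 12 m³, 8 m³ left
container 2: place 4 m³, 4 m³ left
container 3: place 5 m³, 15 m³ left
container 3: place 3 m³, 12 m³ left
container 3: place 3 m³, 9 m³ left
container 4: place 11 m³, 9 m³ left
container 5: place 12 m³, 8 m³ left
container 6: place 14 m³, 6 m³ left
container 6: place 5 m³, 1 m³ left
container 7: place 15 m³, 5 m³ left
container 8: place 12 m³, 8 m³ left
container 8: place 1 m³, 7 m³ left
container 9: place 14 m³, 6 m³ left
container 9: place 5 m³, 1 m³ left
container 10: place 15 m³, 5 m³ left
Final containers: [13,2] [12,4] [5,3,3] [11] [12] [14,5] [15] [12,1] [14,5] [15].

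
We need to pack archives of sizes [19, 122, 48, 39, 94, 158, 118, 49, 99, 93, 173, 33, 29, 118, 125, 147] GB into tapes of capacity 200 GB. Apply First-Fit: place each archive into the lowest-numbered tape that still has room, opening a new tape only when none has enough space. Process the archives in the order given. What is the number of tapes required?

Put 19 GB in tape 1; 181 GB remain.
Put 122 GB in tape 1; 59 GB remain.
Put 48 GB in tape 1; 11 GB remain.
Put 39 GB in tape 2; 161 GB remain.
Put 94 GB in tape 2; 67 GB remain.
Put 158 GB in tape 3; 42 GB remain.
Put 118 GB in tape 4; 82 GB remain.
Put 49 GB in tape 2; 18 GB remain.
Put 99 GB in tape 5; 101 GB remain.
Put 93 GB in tape 5; 8 GB remain.
Put 173 GB in tape 6; 27 GB remain.
Put 33 GB in tape 3; 9 GB remain.
Put 29 GB in tape 4; 53 GB remain.
Put 118 GB in tape 7; 82 GB remain.
Put 125 GB in tape 8; 75 GB remain.
Put 147 GB in tape 9; 53 GB remain.
Final tapes: [19,122,48] [39,94,49] [158,33] [118,29] [99,93] [173] [118] [125] [147].

9 tapes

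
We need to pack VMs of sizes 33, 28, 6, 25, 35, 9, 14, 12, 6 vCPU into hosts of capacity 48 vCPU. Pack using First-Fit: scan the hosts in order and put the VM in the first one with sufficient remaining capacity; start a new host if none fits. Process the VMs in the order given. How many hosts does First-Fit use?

4

Put 33 vCPU in host 1; 15 vCPU remain.
Put 28 vCPU in host 2; 20 vCPU remain.
Put 6 vCPU in host 1; 9 vCPU remain.
Put 25 vCPU in host 3; 23 vCPU remain.
Put 35 vCPU in host 4; 13 vCPU remain.
Put 9 vCPU in host 1; 0 vCPU remain.
Put 14 vCPU in host 2; 6 vCPU remain.
Put 12 vCPU in host 3; 11 vCPU remain.
Put 6 vCPU in host 2; 0 vCPU remain.
Final hosts: [33,6,9] [28,14,6] [25,12] [35].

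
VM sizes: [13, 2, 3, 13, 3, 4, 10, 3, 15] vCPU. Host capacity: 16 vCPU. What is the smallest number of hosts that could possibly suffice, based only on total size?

5

Total size = 13 + 2 + 3 + 13 + 3 + 4 + 10 + 3 + 15 = 66 vCPU.
⌈66 / 16⌉ = 5.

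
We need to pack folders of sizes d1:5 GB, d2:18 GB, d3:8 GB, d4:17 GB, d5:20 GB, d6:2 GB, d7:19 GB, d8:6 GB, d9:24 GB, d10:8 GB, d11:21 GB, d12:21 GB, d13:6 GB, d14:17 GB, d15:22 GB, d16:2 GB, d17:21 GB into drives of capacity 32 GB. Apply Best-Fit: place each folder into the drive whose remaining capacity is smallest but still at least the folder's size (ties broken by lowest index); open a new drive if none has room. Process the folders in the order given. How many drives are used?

Put d1 (5 GB) in drive 1; 27 GB remain.
Put d2 (18 GB) in drive 1; 9 GB remain.
Put d3 (8 GB) in drive 1; 1 GB remain.
Put d4 (17 GB) in drive 2; 15 GB remain.
Put d5 (20 GB) in drive 3; 12 GB remain.
Put d6 (2 GB) in drive 3; 10 GB remain.
Put d7 (19 GB) in drive 4; 13 GB remain.
Put d8 (6 GB) in drive 3; 4 GB remain.
Put d9 (24 GB) in drive 5; 8 GB remain.
Put d10 (8 GB) in drive 5; 0 GB remain.
Put d11 (21 GB) in drive 6; 11 GB remain.
Put d12 (21 GB) in drive 7; 11 GB remain.
Put d13 (6 GB) in drive 6; 5 GB remain.
Put d14 (17 GB) in drive 8; 15 GB remain.
Put d15 (22 GB) in drive 9; 10 GB remain.
Put d16 (2 GB) in drive 3; 2 GB remain.
Put d17 (21 GB) in drive 10; 11 GB remain.

10 drives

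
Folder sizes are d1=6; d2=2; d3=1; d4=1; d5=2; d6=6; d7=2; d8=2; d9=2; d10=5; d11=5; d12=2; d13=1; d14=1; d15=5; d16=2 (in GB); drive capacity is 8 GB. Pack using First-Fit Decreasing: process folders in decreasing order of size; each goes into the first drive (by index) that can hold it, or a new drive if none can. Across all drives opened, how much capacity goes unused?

3

Sorted descending: 6, 6, 5, 5, 5, 2, 2, 2, 2, 2, 2, 2, 1, 1, 1, 1.
6 GB → drive 1 (remaining 2 GB)
6 GB → drive 2 (remaining 2 GB)
5 GB → drive 3 (remaining 3 GB)
5 GB → drive 4 (remaining 3 GB)
5 GB → drive 5 (remaining 3 GB)
2 GB → drive 1 (remaining 0 GB)
2 GB → drive 2 (remaining 0 GB)
2 GB → drive 3 (remaining 1 GB)
2 GB → drive 4 (remaining 1 GB)
2 GB → drive 5 (remaining 1 GB)
2 GB → drive 6 (remaining 6 GB)
2 GB → drive 6 (remaining 4 GB)
1 GB → drive 3 (remaining 0 GB)
1 GB → drive 4 (remaining 0 GB)
1 GB → drive 5 (remaining 0 GB)
1 GB → drive 6 (remaining 3 GB)
6 drives × 8 GB = 48 GB; used 45 GB; unused 3 GB.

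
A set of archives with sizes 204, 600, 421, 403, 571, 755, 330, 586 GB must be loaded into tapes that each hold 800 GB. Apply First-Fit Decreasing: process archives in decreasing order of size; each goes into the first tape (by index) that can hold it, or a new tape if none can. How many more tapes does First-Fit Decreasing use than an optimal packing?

0

First-Fit Decreasing: [755] [600] [586,204] [571] [421,330] [403] → 6 tapes.
6 archives exceed 400 GB (half the capacity), and no two of those can share a tape, so at least 6 tapes are needed.
So 6 is already optimal.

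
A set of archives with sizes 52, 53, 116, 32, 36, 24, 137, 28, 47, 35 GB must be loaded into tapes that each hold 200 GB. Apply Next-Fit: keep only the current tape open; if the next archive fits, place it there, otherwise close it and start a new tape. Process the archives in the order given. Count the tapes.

4

52 GB → tape 1 (remaining 148 GB)
53 GB → tape 1 (remaining 95 GB)
116 GB → tape 2 (remaining 84 GB)
32 GB → tape 2 (remaining 52 GB)
36 GB → tape 2 (remaining 16 GB)
24 GB → tape 3 (remaining 176 GB)
137 GB → tape 3 (remaining 39 GB)
28 GB → tape 3 (remaining 11 GB)
47 GB → tape 4 (remaining 153 GB)
35 GB → tape 4 (remaining 118 GB)
Final tapes: [52,53] [116,32,36] [24,137,28] [47,35].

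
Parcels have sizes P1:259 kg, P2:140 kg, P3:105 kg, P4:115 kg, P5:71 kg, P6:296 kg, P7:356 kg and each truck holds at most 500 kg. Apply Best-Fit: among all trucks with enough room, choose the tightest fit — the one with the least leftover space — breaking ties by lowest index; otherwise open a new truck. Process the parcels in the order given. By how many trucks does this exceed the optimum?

1

Best-Fit: [259,140,71] [105,115] [296] [356] → 4 trucks.
Total size 1342 kg; any packing needs at least ⌈1342/500⌉ = 3 trucks.
An optimal packing achieves that bound: [356,140] [296,115,71] [259,105] → 3 trucks.
Excess: 4 − 3 = 1.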